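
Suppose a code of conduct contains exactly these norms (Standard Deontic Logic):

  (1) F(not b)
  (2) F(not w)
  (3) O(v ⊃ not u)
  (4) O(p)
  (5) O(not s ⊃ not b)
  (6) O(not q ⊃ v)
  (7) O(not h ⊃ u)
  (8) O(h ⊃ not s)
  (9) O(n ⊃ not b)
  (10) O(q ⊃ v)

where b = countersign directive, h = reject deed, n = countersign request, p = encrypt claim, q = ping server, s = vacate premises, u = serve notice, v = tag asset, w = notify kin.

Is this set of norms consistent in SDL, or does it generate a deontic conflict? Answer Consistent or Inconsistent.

By case analysis on not q: premise 6 gives O(not q ⊃ v) and premise 10 gives O(q ⊃ v), so O(v) either way.
From O(v) and premise 3, O(v ⊃ not u), we obtain O(not u).
The contrapositive of premise 7 (O(not h ⊃ u)) is O(not u ⊃ h), and O(not u) is already established, so O(h).
Premise 8 is O(h ⊃ not s); since O(h), deontic closure gives O(not s).
Premise 5 is O(not s ⊃ not b); since O(not s), deontic closure gives O(not b).
However, F(not b) at premise 1 amounts to O(b).
We now have both O(not b) and O(b) — b is simultaneously obligatory and forbidden, violating the D-axiom.

Inconsistent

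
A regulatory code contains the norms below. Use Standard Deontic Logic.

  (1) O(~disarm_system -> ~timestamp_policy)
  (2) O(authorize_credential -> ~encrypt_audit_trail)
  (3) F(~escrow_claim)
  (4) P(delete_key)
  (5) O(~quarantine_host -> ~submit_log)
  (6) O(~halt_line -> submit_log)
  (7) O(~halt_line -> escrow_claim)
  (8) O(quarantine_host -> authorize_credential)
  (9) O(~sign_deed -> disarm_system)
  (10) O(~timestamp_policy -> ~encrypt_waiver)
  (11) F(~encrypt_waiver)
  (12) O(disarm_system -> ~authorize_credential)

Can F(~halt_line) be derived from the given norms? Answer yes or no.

Yes

Premise 11 is F(~encrypt_waiver), i.e. O(encrypt_waiver).
Premise 10, O(~timestamp_policy -> ~encrypt_waiver), contraposes to O(encrypt_waiver -> timestamp_policy); with O(encrypt_waiver) we get O(timestamp_policy).
Premise 1, O(~disarm_system -> ~timestamp_policy), contraposes to O(timestamp_policy -> disarm_system); with O(timestamp_policy) we get O(disarm_system).
Premise 12 is O(disarm_system -> ~authorize_credential); since O(disarm_system), deontic closure gives O(~authorize_credential).
Premise 8 is O(quarantine_host -> authorize_credential); contrapositively O(~authorize_credential -> ~quarantine_host). Since O(~authorize_credential) holds, K gives O(~quarantine_host).
Applying K to premise 5 (O(~quarantine_host -> ~submit_log)) and O(~quarantine_host) yields O(~submit_log).
Premise 6 is O(~halt_line -> submit_log); contrapositively O(~submit_log -> halt_line). Since O(~submit_log) holds, K gives O(halt_line).
Premises 2, 3, 4, 7, 9 do not contribute to this derivation.
So O(halt_line) holds, i.e. F(~halt_line). The claim follows.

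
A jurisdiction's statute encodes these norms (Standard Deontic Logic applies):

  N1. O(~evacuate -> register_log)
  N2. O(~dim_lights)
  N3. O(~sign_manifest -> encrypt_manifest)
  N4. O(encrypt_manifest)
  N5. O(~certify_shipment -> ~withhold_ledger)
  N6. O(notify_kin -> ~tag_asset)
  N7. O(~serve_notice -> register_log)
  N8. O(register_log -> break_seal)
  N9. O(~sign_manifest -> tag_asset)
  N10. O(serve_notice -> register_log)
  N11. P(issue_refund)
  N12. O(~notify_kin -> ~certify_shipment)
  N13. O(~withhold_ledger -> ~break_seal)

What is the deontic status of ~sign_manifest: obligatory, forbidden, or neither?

Forbidden

Premises 7 and 10 cover both cases: O(~serve_notice -> register_log) and O(serve_notice -> register_log). Since ~serve_notice ∨ serve_notice is a tautology, O(register_log) follows.
Applying K to premise 8 (O(register_log -> break_seal)) and O(register_log) yields O(break_seal).
The contrapositive of premise 13 (O(~withhold_ledger -> ~break_seal)) is O(break_seal -> withhold_ledger), and O(break_seal) is already established, so O(withhold_ledger).
Premise 5, O(~certify_shipment -> ~withhold_ledger), contraposes to O(withhold_ledger -> certify_shipment); with O(withhold_ledger) we get O(certify_shipment).
The contrapositive of premise 12 (O(~notify_kin -> ~certify_shipment)) is O(certify_shipment -> notify_kin), and O(certify_shipment) is already established, so O(notify_kin).
From O(notify_kin) and premise 6, O(notify_kin -> ~tag_asset), we obtain O(~tag_asset).
Premise 9, O(~sign_manifest -> tag_asset), contraposes to O(~tag_asset -> sign_manifest); with O(~tag_asset) we get O(sign_manifest).
Premises 1, 2, 3, 4, 11 do not contribute to this derivation.
Thus O(sign_manifest), which is F(~sign_manifest): ~sign_manifest is forbidden.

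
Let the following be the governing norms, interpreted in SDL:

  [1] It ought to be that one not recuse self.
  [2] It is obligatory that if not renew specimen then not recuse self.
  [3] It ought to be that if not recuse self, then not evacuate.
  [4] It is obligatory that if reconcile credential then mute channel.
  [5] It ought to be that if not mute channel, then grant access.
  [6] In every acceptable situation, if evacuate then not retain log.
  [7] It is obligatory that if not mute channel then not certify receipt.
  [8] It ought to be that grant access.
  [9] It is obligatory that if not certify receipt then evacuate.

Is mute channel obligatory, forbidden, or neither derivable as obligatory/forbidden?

Obligatory

From premise 1 we have O(¬recuse_self).
From O(¬recuse_self) and premise 3, O(¬recuse_self → ¬evacuate), we obtain O(¬evacuate).
Premise 9 is O(¬certify_receipt → evacuate); contrapositively O(¬evacuate → certify_receipt). Since O(¬evacuate) holds, K gives O(certify_receipt).
Premise 7 is O(¬mute_channel → ¬certify_receipt); contrapositively O(certify_receipt → mute_channel). Since O(certify_receipt) holds, K gives O(mute_channel).
Premises 2, 4, 5, 6, 8 do not contribute to this derivation.
Hence mute_channel is obligatory.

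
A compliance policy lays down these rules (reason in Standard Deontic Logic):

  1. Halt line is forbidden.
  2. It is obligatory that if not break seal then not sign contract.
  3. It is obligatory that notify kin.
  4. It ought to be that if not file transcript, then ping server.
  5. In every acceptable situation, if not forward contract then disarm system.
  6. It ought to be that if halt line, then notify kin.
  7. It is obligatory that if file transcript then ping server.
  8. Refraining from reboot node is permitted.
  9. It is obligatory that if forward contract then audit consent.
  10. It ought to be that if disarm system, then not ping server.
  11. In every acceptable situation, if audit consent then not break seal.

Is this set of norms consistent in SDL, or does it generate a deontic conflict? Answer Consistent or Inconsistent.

Consistent

Premise 6 is O(halt_line → notify_kin); even if O(notify_kin) held, inferring O(halt_line) would be affirming the consequent — invalid.
So O(halt_line) is not derivable, and the apparent clash with O(¬halt_line) does not arise.
A world satisfying every obligation exists (e.g. audit_consent=true, break_seal=false, disarm_system=false, file_transcript=false, forward_contract=true, halt_line=false, notify_kin=true, ping_server=true, reboot_node=false, sign_contract=false); no atom is both obligatory and forbidden, so the set is consistent.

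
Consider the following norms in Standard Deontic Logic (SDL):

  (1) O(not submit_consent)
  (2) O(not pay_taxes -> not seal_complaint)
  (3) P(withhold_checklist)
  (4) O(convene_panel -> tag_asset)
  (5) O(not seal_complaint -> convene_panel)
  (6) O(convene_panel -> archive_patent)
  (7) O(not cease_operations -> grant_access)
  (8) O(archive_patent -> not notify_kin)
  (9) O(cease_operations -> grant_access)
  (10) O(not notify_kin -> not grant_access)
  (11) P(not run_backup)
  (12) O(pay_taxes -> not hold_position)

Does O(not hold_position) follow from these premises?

Yes

By case analysis on cease_operations: premise 9 gives O(cease_operations -> grant_access) and premise 7 gives O(not cease_operations -> grant_access), so O(grant_access) either way.
Premise 10, O(not notify_kin -> not grant_access), contraposes to O(grant_access -> notify_kin); with O(grant_access) we get O(notify_kin).
The contrapositive of premise 8 (O(archive_patent -> not notify_kin)) is O(notify_kin -> not archive_patent), and O(notify_kin) is already established, so O(not archive_patent).
The contrapositive of premise 6 (O(convene_panel -> archive_patent)) is O(not archive_patent -> not convene_panel), and O(not archive_patent) is already established, so O(not convene_panel).
The contrapositive of premise 5 (O(not seal_complaint -> convene_panel)) is O(not convene_panel -> seal_complaint), and O(not convene_panel) is already established, so O(seal_complaint).
The contrapositive of premise 2 (O(not pay_taxes -> not seal_complaint)) is O(seal_complaint -> pay_taxes), and O(seal_complaint) is already established, so O(pay_taxes).
Premise 12 is O(pay_taxes -> not hold_position); since O(pay_taxes), deontic closure gives O(not hold_position).
Premises 1, 3, 4, 11 do not contribute to this derivation.
So O(not hold_position) follows.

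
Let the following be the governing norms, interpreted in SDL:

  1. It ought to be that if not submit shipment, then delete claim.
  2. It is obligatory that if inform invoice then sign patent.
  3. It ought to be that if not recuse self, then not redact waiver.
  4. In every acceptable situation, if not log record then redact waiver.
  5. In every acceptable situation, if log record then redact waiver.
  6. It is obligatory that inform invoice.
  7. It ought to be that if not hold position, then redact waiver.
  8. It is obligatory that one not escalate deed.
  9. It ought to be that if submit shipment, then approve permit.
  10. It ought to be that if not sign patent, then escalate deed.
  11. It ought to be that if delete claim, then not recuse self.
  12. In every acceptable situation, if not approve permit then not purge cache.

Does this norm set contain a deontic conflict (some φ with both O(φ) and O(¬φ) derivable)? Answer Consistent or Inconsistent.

Consistent

Premise 10 is O(¬sign_patent → escalate_deed), but O(¬sign_patent) is not derivable from the premises, so it does not yield O(escalate_deed).
So O(escalate_deed) is not derivable, and the apparent clash with O(¬escalate_deed) does not arise.
A world satisfying every obligation exists (e.g. approve_permit=true, delete_claim=false, escalate_deed=false, hold_position=false, inform_invoice=true, log_record=false, purge_cache=false, recuse_self=true, redact_waiver=true, sign_patent=true, submit_shipment=true); no atom is both obligatory and forbidden, so the set is consistent.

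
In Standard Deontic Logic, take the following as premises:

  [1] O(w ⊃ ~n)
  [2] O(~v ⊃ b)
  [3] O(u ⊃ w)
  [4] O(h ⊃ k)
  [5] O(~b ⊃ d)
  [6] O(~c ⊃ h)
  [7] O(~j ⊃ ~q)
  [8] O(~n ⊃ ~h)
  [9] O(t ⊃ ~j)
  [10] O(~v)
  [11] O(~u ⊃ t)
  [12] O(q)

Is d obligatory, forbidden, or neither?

Premise 5 is O(~b ⊃ d), but O(~b) is not derivable from the premises, so it does not yield O(d).
No premise or chain of K-axiom applications forces O(d), and none forces O(~d). So d is neither obligatory nor forbidden under these norms.

Neither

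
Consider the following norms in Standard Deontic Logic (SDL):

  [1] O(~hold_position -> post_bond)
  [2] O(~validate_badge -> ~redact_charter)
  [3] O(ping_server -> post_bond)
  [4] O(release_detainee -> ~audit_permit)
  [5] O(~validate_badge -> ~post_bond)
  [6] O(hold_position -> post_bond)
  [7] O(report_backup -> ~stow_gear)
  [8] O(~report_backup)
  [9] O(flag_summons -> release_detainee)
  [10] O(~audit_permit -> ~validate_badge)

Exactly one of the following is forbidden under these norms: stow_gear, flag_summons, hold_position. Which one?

flag_summons

Premises 1 and 6 are O(~hold_position -> post_bond) and O(hold_position -> post_bond); every ideal world satisfies ~hold_position or hold_position, so in either case post_bond holds — hence O(post_bond).
The contrapositive of premise 5 (O(~validate_badge -> ~post_bond)) is O(post_bond -> validate_badge), and O(post_bond) is already established, so O(validate_badge).
Premise 10, O(~audit_permit -> ~validate_badge), contraposes to O(validate_badge -> audit_permit); with O(validate_badge) we get O(audit_permit).
The contrapositive of premise 4 (O(release_detainee -> ~audit_permit)) is O(audit_permit -> ~release_detainee), and O(audit_permit) is already established, so O(~release_detainee).
Premise 9, O(flag_summons -> release_detainee), contraposes to O(~release_detainee -> ~flag_summons); with O(~release_detainee) we get O(~flag_summons).
So O(~flag_summons) holds, i.e. flag_summons is forbidden. None of the other listed options is forbidden under the premises.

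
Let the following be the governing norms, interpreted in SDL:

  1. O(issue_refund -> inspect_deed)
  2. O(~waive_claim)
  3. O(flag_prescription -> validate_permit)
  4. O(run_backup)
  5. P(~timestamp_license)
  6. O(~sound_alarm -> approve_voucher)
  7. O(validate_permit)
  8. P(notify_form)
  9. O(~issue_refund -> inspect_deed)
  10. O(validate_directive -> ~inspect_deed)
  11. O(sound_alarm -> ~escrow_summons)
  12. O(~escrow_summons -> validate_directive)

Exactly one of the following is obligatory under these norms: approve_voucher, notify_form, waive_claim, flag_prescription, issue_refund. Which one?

Premises 1 and 9 cover both cases: O(issue_refund -> inspect_deed) and O(~issue_refund -> inspect_deed). Since issue_refund ∨ ~issue_refund is a tautology, O(inspect_deed) follows.
Premise 10, O(validate_directive -> ~inspect_deed), contraposes to O(inspect_deed -> ~validate_directive); with O(inspect_deed) we get O(~validate_directive).
The contrapositive of premise 12 (O(~escrow_summons -> validate_directive)) is O(~validate_directive -> escrow_summons), and O(~validate_directive) is already established, so O(escrow_summons).
Premise 11 is O(sound_alarm -> ~escrow_summons); contrapositively O(escrow_summons -> ~sound_alarm). Since O(escrow_summons) holds, K gives O(~sound_alarm).
From O(~sound_alarm) and premise 6, O(~sound_alarm -> approve_voucher), we obtain O(approve_voucher).
So O(approve_voucher) holds — approve_voucher is obligatory. None of the other listed options is made obligatory by any chain of premises.

approve_voucher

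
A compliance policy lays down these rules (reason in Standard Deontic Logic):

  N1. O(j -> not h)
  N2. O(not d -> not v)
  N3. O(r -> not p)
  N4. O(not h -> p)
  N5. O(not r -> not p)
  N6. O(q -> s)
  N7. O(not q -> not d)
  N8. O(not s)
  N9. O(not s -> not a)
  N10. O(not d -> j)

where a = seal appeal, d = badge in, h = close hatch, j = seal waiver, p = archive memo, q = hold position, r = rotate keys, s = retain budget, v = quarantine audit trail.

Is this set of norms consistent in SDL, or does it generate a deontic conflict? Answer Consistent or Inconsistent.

Premises 5 and 3 are O(not r -> not p) and O(r -> not p); every ideal world satisfies not r or r, so in either case not p holds — hence O(not p).
Premise 4 is O(not h -> p); contrapositively O(not p -> h). Since O(not p) holds, K gives O(h).
Premise 1, O(j -> not h), contraposes to O(h -> not j); with O(h) we get O(not j).
The contrapositive of premise 10 (O(not d -> j)) is O(not j -> d), and O(not j) is already established, so O(d).
Premise 7, O(not q -> not d), contraposes to O(d -> q); with O(d) we get O(q).
Premise 6 is O(q -> s); since O(q), deontic closure gives O(s).
But premise 8 directly asserts O(not s).
We now have both O(s) and O(not s) — s is simultaneously obligatory and forbidden, violating the D-axiom.

Inconsistent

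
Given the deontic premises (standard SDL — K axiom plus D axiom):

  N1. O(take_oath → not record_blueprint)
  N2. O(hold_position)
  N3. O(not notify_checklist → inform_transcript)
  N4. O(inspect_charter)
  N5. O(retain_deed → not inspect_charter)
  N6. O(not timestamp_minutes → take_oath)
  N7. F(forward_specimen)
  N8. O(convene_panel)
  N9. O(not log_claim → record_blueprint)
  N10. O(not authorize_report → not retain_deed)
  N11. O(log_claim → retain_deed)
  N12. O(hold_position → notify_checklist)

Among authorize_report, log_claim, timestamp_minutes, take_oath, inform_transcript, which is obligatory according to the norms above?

timestamp_minutes

Premise 4 gives O(inspect_charter).
Premise 5 is O(retain_deed → not inspect_charter); contrapositively O(inspect_charter → not retain_deed). Since O(inspect_charter) holds, K gives O(not retain_deed).
The contrapositive of premise 11 (O(log_claim → retain_deed)) is O(not retain_deed → not log_claim), and O(not retain_deed) is already established, so O(not log_claim).
Applying K to premise 9 (O(not log_claim → record_blueprint)) and O(not log_claim) yields O(record_blueprint).
Premise 1 is O(take_oath → not record_blueprint); contrapositively O(record_blueprint → not take_oath). Since O(record_blueprint) holds, K gives O(not take_oath).
Premise 6, O(not timestamp_minutes → take_oath), contraposes to O(not take_oath → timestamp_minutes); with O(not take_oath) we get O(timestamp_minutes).
So O(timestamp_minutes) holds — timestamp_minutes is obligatory. None of the other listed options is made obligatory by any chain of premises.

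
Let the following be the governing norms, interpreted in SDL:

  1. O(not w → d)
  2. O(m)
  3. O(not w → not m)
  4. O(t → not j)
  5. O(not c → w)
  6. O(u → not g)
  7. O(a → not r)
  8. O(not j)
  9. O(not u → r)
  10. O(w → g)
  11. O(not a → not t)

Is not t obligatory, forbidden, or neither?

Premise 2 states O(m) outright.
Premise 3 is O(not w → not m); contrapositively O(m → w). Since O(m) holds, K gives O(w).
Applying K to premise 10 (O(w → g)) and O(w) yields O(g).
The contrapositive of premise 6 (O(u → not g)) is O(g → not u), and O(g) is already established, so O(not u).
With premise 9, O(not u → r), the K-axiom yields O(r).
The contrapositive of premise 7 (O(a → not r)) is O(r → not a), and O(r) is already established, so O(not a).
Premise 11 is O(not a → not t); since O(not a), deontic closure gives O(not t).
Premises 1, 4, 5, 8 do not contribute to this derivation.
Hence not t is obligatory.

Obligatory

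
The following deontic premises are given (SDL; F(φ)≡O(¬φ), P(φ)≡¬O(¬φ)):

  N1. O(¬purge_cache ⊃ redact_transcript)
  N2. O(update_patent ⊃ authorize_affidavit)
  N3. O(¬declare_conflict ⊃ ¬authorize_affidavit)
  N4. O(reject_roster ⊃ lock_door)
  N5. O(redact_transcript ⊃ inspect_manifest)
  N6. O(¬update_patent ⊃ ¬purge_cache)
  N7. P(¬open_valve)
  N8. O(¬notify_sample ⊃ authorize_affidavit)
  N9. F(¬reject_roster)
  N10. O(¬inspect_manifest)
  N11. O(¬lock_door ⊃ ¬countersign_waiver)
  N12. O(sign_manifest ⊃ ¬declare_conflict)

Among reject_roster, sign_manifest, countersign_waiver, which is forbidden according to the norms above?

sign_manifest

Premise 10 states O(¬inspect_manifest) outright.
Premise 5 is O(redact_transcript ⊃ inspect_manifest); contrapositively O(¬inspect_manifest ⊃ ¬redact_transcript). Since O(¬inspect_manifest) holds, K gives O(¬redact_transcript).
Premise 1 is O(¬purge_cache ⊃ redact_transcript); contrapositively O(¬redact_transcript ⊃ purge_cache). Since O(¬redact_transcript) holds, K gives O(purge_cache).
Premise 6, O(¬update_patent ⊃ ¬purge_cache), contraposes to O(purge_cache ⊃ update_patent); with O(purge_cache) we get O(update_patent).
From O(update_patent) and premise 2, O(update_patent ⊃ authorize_affidavit), we obtain O(authorize_affidavit).
Premise 3 is O(¬declare_conflict ⊃ ¬authorize_affidavit); contrapositively O(authorize_affidavit ⊃ declare_conflict). Since O(authorize_affidavit) holds, K gives O(declare_conflict).
Premise 12, O(sign_manifest ⊃ ¬declare_conflict), contraposes to O(declare_conflict ⊃ ¬sign_manifest); with O(declare_conflict) we get O(¬sign_manifest).
So O(¬sign_manifest) holds, i.e. sign_manifest is forbidden. None of the other listed options is forbidden under the premises.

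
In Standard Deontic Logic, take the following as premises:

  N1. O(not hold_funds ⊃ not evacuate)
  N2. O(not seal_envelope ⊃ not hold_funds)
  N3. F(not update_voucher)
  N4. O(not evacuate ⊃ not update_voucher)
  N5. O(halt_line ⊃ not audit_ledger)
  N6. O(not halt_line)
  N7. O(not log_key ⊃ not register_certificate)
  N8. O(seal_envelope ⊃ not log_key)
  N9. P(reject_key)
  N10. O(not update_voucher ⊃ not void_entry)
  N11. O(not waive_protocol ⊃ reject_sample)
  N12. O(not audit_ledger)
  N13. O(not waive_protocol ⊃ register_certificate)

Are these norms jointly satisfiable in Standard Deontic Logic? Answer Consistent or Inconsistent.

Premise 5 is O(halt_line ⊃ not audit_ledger); even if O(not audit_ledger) held, inferring O(halt_line) would be affirming the consequent — invalid.
So O(halt_line) is not derivable, and the apparent clash with O(not halt_line) does not arise.
A world satisfying every obligation exists (e.g. audit_ledger=false, evacuate=true, halt_line=false, hold_funds=true, log_key=false, register_certificate=false, reject_key=false, reject_sample=false, seal_envelope=true, update_voucher=true, void_entry=false, waive_protocol=true); no atom is both obligatory and forbidden, so the set is consistent.

Consistent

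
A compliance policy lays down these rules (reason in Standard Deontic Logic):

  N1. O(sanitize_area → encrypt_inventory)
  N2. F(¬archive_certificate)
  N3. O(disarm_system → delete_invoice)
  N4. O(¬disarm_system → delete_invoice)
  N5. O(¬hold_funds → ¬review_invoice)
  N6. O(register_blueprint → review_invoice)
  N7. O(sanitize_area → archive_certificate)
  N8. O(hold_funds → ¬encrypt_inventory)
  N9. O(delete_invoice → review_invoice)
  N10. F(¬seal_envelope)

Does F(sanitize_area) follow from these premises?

Yes

By case analysis on ¬disarm_system: premise 4 gives O(¬disarm_system → delete_invoice) and premise 3 gives O(disarm_system → delete_invoice), so O(delete_invoice) either way.
Premise 9 is O(delete_invoice → review_invoice); since O(delete_invoice), deontic closure gives O(review_invoice).
Premise 5, O(¬hold_funds → ¬review_invoice), contraposes to O(review_invoice → hold_funds); with O(review_invoice) we get O(hold_funds).
Applying K to premise 8 (O(hold_funds → ¬encrypt_inventory)) and O(hold_funds) yields O(¬encrypt_inventory).
Premise 1, O(sanitize_area → encrypt_inventory), contraposes to O(¬encrypt_inventory → ¬sanitize_area); with O(¬encrypt_inventory) we get O(¬sanitize_area).
Premises 2, 6, 7, 10 do not contribute to this derivation.
So O(¬sanitize_area) holds, i.e. F(sanitize_area). The claim follows.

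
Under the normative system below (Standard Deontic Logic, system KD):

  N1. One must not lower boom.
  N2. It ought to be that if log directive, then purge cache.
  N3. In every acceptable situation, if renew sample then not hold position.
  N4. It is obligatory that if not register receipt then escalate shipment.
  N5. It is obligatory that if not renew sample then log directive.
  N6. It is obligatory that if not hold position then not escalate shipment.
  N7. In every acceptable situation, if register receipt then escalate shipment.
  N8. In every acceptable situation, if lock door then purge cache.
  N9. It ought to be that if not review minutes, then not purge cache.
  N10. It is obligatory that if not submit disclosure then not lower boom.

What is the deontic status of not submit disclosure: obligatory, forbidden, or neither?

Neither

Premise 10 is O(¬submit_disclosure → ¬lower_boom); even if O(¬lower_boom) held, inferring O(¬submit_disclosure) would be affirming the consequent — invalid.
No premise or chain of K-axiom applications forces O(¬submit_disclosure), and none forces O(submit_disclosure). So ¬submit_disclosure is neither obligatory nor forbidden under these norms.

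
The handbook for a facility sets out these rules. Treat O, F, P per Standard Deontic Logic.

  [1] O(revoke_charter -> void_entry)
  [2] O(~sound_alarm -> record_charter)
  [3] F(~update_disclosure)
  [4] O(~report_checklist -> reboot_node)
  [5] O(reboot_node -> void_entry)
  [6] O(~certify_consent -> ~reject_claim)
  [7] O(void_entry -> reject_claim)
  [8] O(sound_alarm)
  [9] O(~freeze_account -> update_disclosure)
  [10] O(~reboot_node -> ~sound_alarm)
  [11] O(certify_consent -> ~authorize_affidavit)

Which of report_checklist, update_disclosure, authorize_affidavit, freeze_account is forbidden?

authorize_affidavit

From premise 8 we have O(sound_alarm).
Premise 10, O(~reboot_node -> ~sound_alarm), contraposes to O(sound_alarm -> reboot_node); with O(sound_alarm) we get O(reboot_node).
With premise 5, O(reboot_node -> void_entry), the K-axiom yields O(void_entry).
Premise 7 is O(void_entry -> reject_claim); since O(void_entry), deontic closure gives O(reject_claim).
Premise 6 is O(~certify_consent -> ~reject_claim); contrapositively O(reject_claim -> certify_consent). Since O(reject_claim) holds, K gives O(certify_consent).
With premise 11, O(certify_consent -> ~authorize_affidavit), the K-axiom yields O(~authorize_affidavit).
So O(~authorize_affidavit) holds, i.e. authorize_affidavit is forbidden. None of the other listed options is forbidden under the premises.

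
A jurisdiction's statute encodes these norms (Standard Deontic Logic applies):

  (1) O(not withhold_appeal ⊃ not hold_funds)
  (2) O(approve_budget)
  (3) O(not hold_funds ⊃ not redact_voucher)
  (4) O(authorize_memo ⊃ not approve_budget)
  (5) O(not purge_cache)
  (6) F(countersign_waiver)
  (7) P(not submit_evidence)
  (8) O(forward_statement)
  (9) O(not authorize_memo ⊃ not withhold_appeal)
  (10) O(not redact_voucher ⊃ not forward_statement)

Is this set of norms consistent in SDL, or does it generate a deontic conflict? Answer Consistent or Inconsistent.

Inconsistent

Premise 8 gives O(forward_statement).
Premise 10 is O(not redact_voucher ⊃ not forward_statement); contrapositively O(forward_statement ⊃ redact_voucher). Since O(forward_statement) holds, K gives O(redact_voucher).
Premise 3 is O(not hold_funds ⊃ not redact_voucher); contrapositively O(redact_voucher ⊃ hold_funds). Since O(redact_voucher) holds, K gives O(hold_funds).
Premise 1 is O(not withhold_appeal ⊃ not hold_funds); contrapositively O(hold_funds ⊃ withhold_appeal). Since O(hold_funds) holds, K gives O(withhold_appeal).
The contrapositive of premise 9 (O(not authorize_memo ⊃ not withhold_appeal)) is O(withhold_appeal ⊃ authorize_memo), and O(withhold_appeal) is already established, so O(authorize_memo).
Premise 4 is O(authorize_memo ⊃ not approve_budget); since O(authorize_memo), deontic closure gives O(not approve_budget).
But premise 2 directly asserts O(approve_budget).
We now have both O(not approve_budget) and O(approve_budget) — approve_budget is simultaneously obligatory and forbidden, violating the D-axiom.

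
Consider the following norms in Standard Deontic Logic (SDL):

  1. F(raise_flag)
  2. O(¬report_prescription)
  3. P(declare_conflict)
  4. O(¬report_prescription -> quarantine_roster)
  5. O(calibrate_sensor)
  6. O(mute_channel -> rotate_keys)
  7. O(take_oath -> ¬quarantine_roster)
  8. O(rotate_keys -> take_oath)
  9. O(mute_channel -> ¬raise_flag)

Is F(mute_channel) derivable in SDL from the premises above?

Yes

Premise 2 states O(¬report_prescription) outright.
Applying K to premise 4 (O(¬report_prescription -> quarantine_roster)) and O(¬report_prescription) yields O(quarantine_roster).
Premise 7, O(take_oath -> ¬quarantine_roster), contraposes to O(quarantine_roster -> ¬take_oath); with O(quarantine_roster) we get O(¬take_oath).
Premise 8, O(rotate_keys -> take_oath), contraposes to O(¬take_oath -> ¬rotate_keys); with O(¬take_oath) we get O(¬rotate_keys).
The contrapositive of premise 6 (O(mute_channel -> rotate_keys)) is O(¬rotate_keys -> ¬mute_channel), and O(¬rotate_keys) is already established, so O(¬mute_channel).
Premises 1, 3, 5, 9 do not contribute to this derivation.
So O(¬mute_channel) holds, i.e. F(mute_channel). The claim follows.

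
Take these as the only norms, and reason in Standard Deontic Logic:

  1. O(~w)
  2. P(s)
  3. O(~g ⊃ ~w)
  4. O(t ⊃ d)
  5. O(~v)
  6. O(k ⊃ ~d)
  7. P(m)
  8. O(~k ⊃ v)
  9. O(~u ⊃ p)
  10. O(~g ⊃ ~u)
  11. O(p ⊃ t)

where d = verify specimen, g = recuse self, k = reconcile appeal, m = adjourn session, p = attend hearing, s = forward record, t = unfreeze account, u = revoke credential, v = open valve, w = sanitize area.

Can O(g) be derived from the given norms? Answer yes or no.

Premise 5 states O(~v) outright.
The contrapositive of premise 8 (O(~k ⊃ v)) is O(~v ⊃ k), and O(~v) is already established, so O(k).
From O(k) and premise 6, O(k ⊃ ~d), we obtain O(~d).
Premise 4, O(t ⊃ d), contraposes to O(~d ⊃ ~t); with O(~d) we get O(~t).
Premise 11, O(p ⊃ t), contraposes to O(~t ⊃ ~p); with O(~t) we get O(~p).
Premise 9, O(~u ⊃ p), contraposes to O(~p ⊃ u); with O(~p) we get O(u).
Premise 10, O(~g ⊃ ~u), contraposes to O(u ⊃ g); with O(u) we get O(g).
Premises 1, 2, 3, 7 do not contribute to this derivation.
So O(g) follows.

Yes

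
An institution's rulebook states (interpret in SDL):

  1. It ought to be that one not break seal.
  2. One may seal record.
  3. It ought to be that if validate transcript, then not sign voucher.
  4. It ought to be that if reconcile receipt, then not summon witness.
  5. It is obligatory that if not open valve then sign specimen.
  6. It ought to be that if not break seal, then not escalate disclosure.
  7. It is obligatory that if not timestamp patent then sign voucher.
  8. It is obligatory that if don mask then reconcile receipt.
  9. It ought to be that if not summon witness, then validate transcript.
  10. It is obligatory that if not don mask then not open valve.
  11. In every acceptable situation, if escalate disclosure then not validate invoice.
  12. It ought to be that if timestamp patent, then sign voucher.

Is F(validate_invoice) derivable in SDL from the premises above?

No

Premise 11 is O(escalate_disclosure → ¬validate_invoice), but O(escalate_disclosure) is not derivable from the premises, so it does not yield O(¬validate_invoice).
No other premise forces O(¬validate_invoice). An ideal world satisfying every premise can still have validate_invoice true, so F(validate_invoice) is not derivable.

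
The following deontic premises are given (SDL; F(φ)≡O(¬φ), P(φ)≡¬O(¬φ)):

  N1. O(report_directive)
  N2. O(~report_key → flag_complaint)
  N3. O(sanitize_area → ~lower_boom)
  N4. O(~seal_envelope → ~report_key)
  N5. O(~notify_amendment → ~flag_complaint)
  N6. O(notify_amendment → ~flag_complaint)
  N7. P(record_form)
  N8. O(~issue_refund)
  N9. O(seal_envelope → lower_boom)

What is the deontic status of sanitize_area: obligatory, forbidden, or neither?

Forbidden

Premises 6 and 5 cover both cases: O(notify_amendment → ~flag_complaint) and O(~notify_amendment → ~flag_complaint). Since notify_amendment ∨ ~notify_amendment is a tautology, O(~flag_complaint) follows.
The contrapositive of premise 2 (O(~report_key → flag_complaint)) is O(~flag_complaint → report_key), and O(~flag_complaint) is already established, so O(report_key).
Premise 4 is O(~seal_envelope → ~report_key); contrapositively O(report_key → seal_envelope). Since O(report_key) holds, K gives O(seal_envelope).
From O(seal_envelope) and premise 9, O(seal_envelope → lower_boom), we obtain O(lower_boom).
The contrapositive of premise 3 (O(sanitize_area → ~lower_boom)) is O(lower_boom → ~sanitize_area), and O(lower_boom) is already established, so O(~sanitize_area).
Premises 1, 7, 8 do not contribute to this derivation.
Thus O(~sanitize_area), which is F(sanitize_area): sanitize_area is forbidden.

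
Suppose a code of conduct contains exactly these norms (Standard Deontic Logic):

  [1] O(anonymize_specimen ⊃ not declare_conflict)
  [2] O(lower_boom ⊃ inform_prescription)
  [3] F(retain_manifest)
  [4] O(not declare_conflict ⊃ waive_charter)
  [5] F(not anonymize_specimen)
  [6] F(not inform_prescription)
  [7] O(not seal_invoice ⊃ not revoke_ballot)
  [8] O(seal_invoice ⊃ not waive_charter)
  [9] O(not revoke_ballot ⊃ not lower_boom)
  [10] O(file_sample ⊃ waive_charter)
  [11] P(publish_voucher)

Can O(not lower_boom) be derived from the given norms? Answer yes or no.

Yes

Premise 5, F(not anonymize_specimen), is equivalent to O(anonymize_specimen).
With premise 1, O(anonymize_specimen ⊃ not declare_conflict), the K-axiom yields O(not declare_conflict).
With premise 4, O(not declare_conflict ⊃ waive_charter), the K-axiom yields O(waive_charter).
Premise 8 is O(seal_invoice ⊃ not waive_charter); contrapositively O(waive_charter ⊃ not seal_invoice). Since O(waive_charter) holds, K gives O(not seal_invoice).
With premise 7, O(not seal_invoice ⊃ not revoke_ballot), the K-axiom yields O(not revoke_ballot).
With premise 9, O(not revoke_ballot ⊃ not lower_boom), the K-axiom yields O(not lower_boom).
Premises 2, 3, 6, 10, 11 do not contribute to this derivation.
So O(not lower_boom) follows.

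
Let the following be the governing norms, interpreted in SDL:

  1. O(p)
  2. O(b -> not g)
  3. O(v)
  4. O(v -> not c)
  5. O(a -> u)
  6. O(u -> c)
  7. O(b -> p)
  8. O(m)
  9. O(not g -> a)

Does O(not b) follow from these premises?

Premise 3 gives O(v).
With premise 4, O(v -> not c), the K-axiom yields O(not c).
Premise 6, O(u -> c), contraposes to O(not c -> not u); with O(not c) we get O(not u).
Premise 5, O(a -> u), contraposes to O(not u -> not a); with O(not u) we get O(not a).
Premise 9, O(not g -> a), contraposes to O(not a -> g); with O(not a) we get O(g).
Premise 2, O(b -> not g), contraposes to O(g -> not b); with O(g) we get O(not b).
Premises 1, 7, 8 do not contribute to this derivation.
So O(not b) follows.

Yes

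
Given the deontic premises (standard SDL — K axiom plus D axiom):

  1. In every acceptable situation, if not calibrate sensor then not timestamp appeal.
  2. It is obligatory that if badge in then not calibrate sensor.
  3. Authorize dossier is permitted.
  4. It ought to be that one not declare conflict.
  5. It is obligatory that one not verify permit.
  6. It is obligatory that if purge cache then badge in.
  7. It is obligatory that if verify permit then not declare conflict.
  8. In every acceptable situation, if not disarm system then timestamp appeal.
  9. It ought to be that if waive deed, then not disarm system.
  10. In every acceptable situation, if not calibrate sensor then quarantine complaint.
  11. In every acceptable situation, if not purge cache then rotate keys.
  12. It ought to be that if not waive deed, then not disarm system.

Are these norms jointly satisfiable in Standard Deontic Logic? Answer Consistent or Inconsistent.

Premise 7 is O(verify_permit → ¬declare_conflict); even if O(¬declare_conflict) held, inferring O(verify_permit) would be affirming the consequent — invalid.
So O(verify_permit) is not derivable, and the apparent clash with O(¬verify_permit) does not arise.
A world satisfying every obligation exists (e.g. authorize_dossier=false, badge_in=false, calibrate_sensor=true, declare_conflict=false, disarm_system=false, purge_cache=false, quarantine_complaint=false, rotate_keys=true, timestamp_appeal=true, verify_permit=false, waive_deed=false); no atom is both obligatory and forbidden, so the set is consistent.

Consistent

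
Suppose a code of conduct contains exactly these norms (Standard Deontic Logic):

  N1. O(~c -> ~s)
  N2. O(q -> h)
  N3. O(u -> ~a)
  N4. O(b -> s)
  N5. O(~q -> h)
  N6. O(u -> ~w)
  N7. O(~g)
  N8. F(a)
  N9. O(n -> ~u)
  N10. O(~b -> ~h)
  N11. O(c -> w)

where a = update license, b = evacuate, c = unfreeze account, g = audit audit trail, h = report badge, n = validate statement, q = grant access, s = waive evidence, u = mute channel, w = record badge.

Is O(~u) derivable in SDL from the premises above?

Yes

Premises 5 and 2 are O(~q -> h) and O(q -> h); every ideal world satisfies ~q or q, so in either case h holds — hence O(h).
Premise 10 is O(~b -> ~h); contrapositively O(h -> b). Since O(h) holds, K gives O(b).
Applying K to premise 4 (O(b -> s)) and O(b) yields O(s).
Premise 1, O(~c -> ~s), contraposes to O(s -> c); with O(s) we get O(c).
From O(c) and premise 11, O(c -> w), we obtain O(w).
The contrapositive of premise 6 (O(u -> ~w)) is O(w -> ~u), and O(w) is already established, so O(~u).
Premises 3, 7, 8, 9 do not contribute to this derivation.
So O(~u) follows.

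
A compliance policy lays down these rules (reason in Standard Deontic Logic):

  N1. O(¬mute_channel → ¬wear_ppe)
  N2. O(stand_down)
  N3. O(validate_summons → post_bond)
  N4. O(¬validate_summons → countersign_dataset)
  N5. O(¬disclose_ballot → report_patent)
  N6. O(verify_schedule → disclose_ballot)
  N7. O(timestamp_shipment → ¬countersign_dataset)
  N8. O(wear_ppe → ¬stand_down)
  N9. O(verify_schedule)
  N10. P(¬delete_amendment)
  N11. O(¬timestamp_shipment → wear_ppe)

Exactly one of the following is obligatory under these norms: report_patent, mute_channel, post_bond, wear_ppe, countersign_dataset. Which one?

Premise 2 gives O(stand_down).
The contrapositive of premise 8 (O(wear_ppe → ¬stand_down)) is O(stand_down → ¬wear_ppe), and O(stand_down) is already established, so O(¬wear_ppe).
Premise 11, O(¬timestamp_shipment → wear_ppe), contraposes to O(¬wear_ppe → timestamp_shipment); with O(¬wear_ppe) we get O(timestamp_shipment).
From O(timestamp_shipment) and premise 7, O(timestamp_shipment → ¬countersign_dataset), we obtain O(¬countersign_dataset).
Premise 4 is O(¬validate_summons → countersign_dataset); contrapositively O(¬countersign_dataset → validate_summons). Since O(¬countersign_dataset) holds, K gives O(validate_summons).
Premise 3 is O(validate_summons → post_bond); since O(validate_summons), deontic closure gives O(post_bond).
So O(post_bond) holds — post_bond is obligatory. None of the other listed options is made obligatory by any chain of premises.

post_bond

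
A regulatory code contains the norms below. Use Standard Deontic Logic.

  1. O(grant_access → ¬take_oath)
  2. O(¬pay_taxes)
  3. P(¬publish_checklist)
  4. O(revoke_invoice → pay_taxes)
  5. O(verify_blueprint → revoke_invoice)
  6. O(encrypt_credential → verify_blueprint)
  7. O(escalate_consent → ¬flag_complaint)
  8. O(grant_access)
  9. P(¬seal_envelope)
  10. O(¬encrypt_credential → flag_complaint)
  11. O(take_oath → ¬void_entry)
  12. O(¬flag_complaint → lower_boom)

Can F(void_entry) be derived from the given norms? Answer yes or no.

No

Premise 11 is O(take_oath → ¬void_entry), but O(take_oath) is not derivable from the premises, so it does not yield O(¬void_entry).
No other premise forces O(¬void_entry). An ideal world satisfying every premise can still have void_entry true, so F(void_entry) is not derivable.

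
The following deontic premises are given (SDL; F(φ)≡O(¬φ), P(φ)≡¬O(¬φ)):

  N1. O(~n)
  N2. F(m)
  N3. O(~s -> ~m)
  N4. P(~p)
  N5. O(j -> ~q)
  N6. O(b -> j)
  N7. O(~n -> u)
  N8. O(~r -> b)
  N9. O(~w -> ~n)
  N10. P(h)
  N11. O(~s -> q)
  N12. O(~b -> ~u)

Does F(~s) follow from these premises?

Yes

Premise 1 states O(~n) outright.
From O(~n) and premise 7, O(~n -> u), we obtain O(u).
Premise 12 is O(~b -> ~u); contrapositively O(u -> b). Since O(u) holds, K gives O(b).
Premise 6 is O(b -> j); since O(b), deontic closure gives O(j).
Premise 5 is O(j -> ~q); since O(j), deontic closure gives O(~q).
Premise 11 is O(~s -> q); contrapositively O(~q -> s). Since O(~q) holds, K gives O(s).
Premises 2, 3, 4, 8, 9, 10 do not contribute to this derivation.
So O(s) holds, i.e. F(~s). The claim follows.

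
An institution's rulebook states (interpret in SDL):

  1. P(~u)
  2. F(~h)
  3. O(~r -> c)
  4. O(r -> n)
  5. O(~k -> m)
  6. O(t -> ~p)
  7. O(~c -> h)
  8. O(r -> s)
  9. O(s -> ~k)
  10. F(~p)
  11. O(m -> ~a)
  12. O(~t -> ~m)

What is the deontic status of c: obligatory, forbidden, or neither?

Obligatory

F(~p) at premise 10 means O(p).
Premise 6, O(t -> ~p), contraposes to O(p -> ~t); with O(p) we get O(~t).
Premise 12 is O(~t -> ~m); since O(~t), deontic closure gives O(~m).
Premise 5, O(~k -> m), contraposes to O(~m -> k); with O(~m) we get O(k).
The contrapositive of premise 9 (O(s -> ~k)) is O(k -> ~s), and O(k) is already established, so O(~s).
Premise 8 is O(r -> s); contrapositively O(~s -> ~r). Since O(~s) holds, K gives O(~r).
With premise 3, O(~r -> c), the K-axiom yields O(c).
Premises 1, 2, 4, 7, 11 do not contribute to this derivation.
Hence c is obligatory.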